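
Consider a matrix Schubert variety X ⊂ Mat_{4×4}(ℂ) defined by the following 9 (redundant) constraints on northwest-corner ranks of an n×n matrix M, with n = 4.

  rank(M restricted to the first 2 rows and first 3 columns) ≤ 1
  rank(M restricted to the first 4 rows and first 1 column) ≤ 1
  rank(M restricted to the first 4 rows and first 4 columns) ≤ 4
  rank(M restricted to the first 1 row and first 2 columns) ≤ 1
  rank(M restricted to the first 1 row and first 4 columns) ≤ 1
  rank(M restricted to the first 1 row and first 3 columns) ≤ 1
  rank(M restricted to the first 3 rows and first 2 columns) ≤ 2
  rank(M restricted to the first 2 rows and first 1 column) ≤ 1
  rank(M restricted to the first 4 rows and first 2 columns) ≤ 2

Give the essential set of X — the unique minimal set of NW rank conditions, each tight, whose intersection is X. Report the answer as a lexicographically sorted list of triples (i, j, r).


Recovering R(i,j) via the rank-extension bound from the 9 conditions:

  i=1: 1  1  1  1
  i=2: 1  1  1  2
  i=3: 1  2  2  3
  i=4: 1  2  3  4

so w = (1, 4, 2, 3).

ℓ(w)=2; the 1 essential cell (i,j,r):

[(2, 3, 1)]


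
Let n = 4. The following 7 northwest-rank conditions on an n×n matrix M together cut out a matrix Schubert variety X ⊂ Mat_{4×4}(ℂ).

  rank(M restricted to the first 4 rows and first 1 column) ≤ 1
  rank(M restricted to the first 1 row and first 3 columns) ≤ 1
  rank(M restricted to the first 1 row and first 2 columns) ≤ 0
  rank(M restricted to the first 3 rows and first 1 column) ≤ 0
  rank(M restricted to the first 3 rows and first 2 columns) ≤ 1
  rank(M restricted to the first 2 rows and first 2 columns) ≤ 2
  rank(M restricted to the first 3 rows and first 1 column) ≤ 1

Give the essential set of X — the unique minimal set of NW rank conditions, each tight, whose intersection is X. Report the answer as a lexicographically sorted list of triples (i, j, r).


Recovering R(i,j) via the rank-extension bound from the 7 conditions:

  i=1: 0 0 1 1
  i=2: 0 1 2 2
  i=3: 0 1 2 3
  i=4: 1 2 3 4

second differences of R give the permutation w = (3, 2, 4, 1).

|D(w)|=4, |Ess(w)|=2:

[(1, 2, 0), (3, 1, 0)]


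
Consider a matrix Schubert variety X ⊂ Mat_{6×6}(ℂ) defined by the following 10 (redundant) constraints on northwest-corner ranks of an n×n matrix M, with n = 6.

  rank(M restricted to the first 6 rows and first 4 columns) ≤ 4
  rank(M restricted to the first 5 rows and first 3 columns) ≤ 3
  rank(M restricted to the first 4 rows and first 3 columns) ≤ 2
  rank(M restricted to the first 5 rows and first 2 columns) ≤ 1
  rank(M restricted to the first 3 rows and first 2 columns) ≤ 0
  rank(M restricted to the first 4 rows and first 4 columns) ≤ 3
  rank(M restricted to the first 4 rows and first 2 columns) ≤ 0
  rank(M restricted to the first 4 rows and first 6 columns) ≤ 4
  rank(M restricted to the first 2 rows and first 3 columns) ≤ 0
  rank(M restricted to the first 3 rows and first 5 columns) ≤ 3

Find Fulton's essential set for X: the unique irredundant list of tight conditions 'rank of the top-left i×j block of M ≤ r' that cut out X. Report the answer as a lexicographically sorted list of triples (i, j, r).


Propagating the 10 rank bounds to every northwest block:

  row 1: 0, 0, 0, 1, 1, 1
  row 2: 0, 0, 0, 1, 2, 2
  row 3: 0, 0, 1, 2, 3, 3
  row 4: 0, 0, 1, 2, 3, 4
  row 5: 1, 1, 2, 3, 4, 5
  row 6: 1, 2, 3, 4, 5, 6

reading off 1-entries of Δ²R: w = (4, 5, 3, 6, 1, 2).

Rothe diagram D(w) (10 cells), 2 SE-corners (essential conditions):

[(2, 3, 0), (4, 2, 0)]


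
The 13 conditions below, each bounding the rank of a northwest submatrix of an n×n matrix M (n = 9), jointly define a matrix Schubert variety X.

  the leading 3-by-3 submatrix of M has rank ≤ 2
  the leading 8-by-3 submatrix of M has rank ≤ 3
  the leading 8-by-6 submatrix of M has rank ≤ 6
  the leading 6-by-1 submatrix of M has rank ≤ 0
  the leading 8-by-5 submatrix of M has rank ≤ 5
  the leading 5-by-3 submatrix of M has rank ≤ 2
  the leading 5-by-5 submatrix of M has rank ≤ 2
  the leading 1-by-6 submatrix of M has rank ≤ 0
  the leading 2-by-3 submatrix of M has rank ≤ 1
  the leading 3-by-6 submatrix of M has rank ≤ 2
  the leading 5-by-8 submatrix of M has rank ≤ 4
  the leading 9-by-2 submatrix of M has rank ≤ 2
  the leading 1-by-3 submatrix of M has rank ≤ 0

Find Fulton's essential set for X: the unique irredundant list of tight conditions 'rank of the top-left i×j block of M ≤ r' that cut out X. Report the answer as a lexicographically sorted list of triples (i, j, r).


Reconstructing r_w from the 13 given conditions:

  R[1]: 0  0  0  0  0  0  1  1  1
  R[2]: 0  1  1  1  1  1  2  2  2
  R[3]: 0  1  2  2  2  2  3  3  3
  R[4]: 0  1  2  2  2  3  4  4  4
  R[5]: 0  1  2  2  2  3  4  4  5
  R[6]: 0  1  2  3  3  4  5  5  6
  R[7]: 1  2  3  4  4  5  6  6  7
  R[8]: 1  2  3  4  5  6  7  7  8
  R[9]: 1  2  3  4  5  6  7  8  9

giving w = (7, 2, 3, 6, 9, 4, 1, 5, 8) via Δ²R.

Fulton essential set (4 of the 16 Rothe cells):

[(1, 6, 0), (5, 5, 2), (5, 8, 4), (6, 1, 0)]


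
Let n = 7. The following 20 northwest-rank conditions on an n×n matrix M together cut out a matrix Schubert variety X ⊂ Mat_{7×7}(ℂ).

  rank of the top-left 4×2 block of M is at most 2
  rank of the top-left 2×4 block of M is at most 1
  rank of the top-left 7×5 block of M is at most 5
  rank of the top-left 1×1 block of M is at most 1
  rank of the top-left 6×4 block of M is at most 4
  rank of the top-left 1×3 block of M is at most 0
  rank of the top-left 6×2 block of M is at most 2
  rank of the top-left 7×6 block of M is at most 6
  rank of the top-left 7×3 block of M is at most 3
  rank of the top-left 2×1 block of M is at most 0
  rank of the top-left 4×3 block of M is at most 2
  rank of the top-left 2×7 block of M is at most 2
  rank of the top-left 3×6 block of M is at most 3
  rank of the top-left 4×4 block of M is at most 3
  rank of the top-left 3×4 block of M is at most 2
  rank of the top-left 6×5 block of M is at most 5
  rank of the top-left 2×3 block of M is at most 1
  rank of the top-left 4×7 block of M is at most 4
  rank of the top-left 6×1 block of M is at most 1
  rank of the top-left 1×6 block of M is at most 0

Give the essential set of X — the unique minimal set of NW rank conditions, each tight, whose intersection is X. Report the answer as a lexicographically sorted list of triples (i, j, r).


Rank table r_w(7×7) implied by the 20 constraints:

  0 0 0 0 0 0 1
  0 1 1 1 1 1 2
  1 2 2 2 2 2 3
  1 2 2 3 3 3 4
  1 2 3 4 4 4 5
  1 2 3 4 5 5 6
  1 2 3 4 5 6 7

hence w(1..7) = (7, 2, 1, 4, 3, 5, 6).

3 SE-corners of the 8-cell Rothe diagram give Ess(w):

[(1, 6, 0), (2, 1, 0), (4, 3, 2)]


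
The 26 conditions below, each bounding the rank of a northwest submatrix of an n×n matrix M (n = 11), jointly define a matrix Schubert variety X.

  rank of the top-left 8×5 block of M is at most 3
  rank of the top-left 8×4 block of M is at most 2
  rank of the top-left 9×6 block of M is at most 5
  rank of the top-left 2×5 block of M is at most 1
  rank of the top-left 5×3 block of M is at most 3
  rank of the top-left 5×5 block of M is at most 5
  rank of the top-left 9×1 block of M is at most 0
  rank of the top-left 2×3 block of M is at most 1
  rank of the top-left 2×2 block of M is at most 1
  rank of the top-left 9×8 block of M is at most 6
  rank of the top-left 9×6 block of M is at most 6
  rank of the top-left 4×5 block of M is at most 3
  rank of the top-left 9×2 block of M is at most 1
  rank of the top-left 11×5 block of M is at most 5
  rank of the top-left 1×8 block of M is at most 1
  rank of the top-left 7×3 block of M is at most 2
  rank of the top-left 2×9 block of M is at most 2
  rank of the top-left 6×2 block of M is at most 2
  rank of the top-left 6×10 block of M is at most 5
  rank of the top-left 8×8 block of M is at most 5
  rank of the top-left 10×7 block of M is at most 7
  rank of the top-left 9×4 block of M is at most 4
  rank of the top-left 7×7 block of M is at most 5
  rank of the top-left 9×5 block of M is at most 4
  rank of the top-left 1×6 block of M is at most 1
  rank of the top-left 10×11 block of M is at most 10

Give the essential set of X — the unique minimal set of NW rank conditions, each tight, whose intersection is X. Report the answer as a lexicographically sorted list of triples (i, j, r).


Rank table r_w(11×11) implied by the 26 constraints:

  row 1: 0, 1, 1, 1, 1, 1, 1, 1, 1, 1, 1
  row 2: 0, 1, 1, 1, 1, 2, 2, 2, 2, 2, 2
  row 3: 0, 1, 2, 2, 2, 3, 3, 3, 3, 3, 3
  row 4: 0, 1, 2, 2, 3, 4, 4, 4, 4, 4, 4
  row 5: 0, 1, 2, 2, 3, 4, 5, 5, 5, 5, 5
  row 6: 0, 1, 2, 2, 3, 4, 5, 5, 5, 5, 6
  row 7: 0, 1, 2, 2, 3, 4, 5, 5, 6, 6, 7
  row 8: 0, 1, 2, 2, 3, 4, 5, 5, 6, 7, 8
  row 9: 0, 1, 2, 3, 4, 5, 6, 6, 7, 8, 9
  row 10: 1, 2, 3, 4, 5, 6, 7, 7, 8, 9, 10
  row 11: 1, 2, 3, 4, 5, 6, 7, 8, 9, 10, 11

giving w = (2, 6, 3, 5, 7, 11, 9, 10, 4, 1, 8) via Δ²R.

Rothe diagram D(w) (22 cells), 5 SE-corners (essential conditions):

[(2, 5, 1), (6, 10, 5), (8, 4, 2), (8, 8, 5), (9, 1, 0)]


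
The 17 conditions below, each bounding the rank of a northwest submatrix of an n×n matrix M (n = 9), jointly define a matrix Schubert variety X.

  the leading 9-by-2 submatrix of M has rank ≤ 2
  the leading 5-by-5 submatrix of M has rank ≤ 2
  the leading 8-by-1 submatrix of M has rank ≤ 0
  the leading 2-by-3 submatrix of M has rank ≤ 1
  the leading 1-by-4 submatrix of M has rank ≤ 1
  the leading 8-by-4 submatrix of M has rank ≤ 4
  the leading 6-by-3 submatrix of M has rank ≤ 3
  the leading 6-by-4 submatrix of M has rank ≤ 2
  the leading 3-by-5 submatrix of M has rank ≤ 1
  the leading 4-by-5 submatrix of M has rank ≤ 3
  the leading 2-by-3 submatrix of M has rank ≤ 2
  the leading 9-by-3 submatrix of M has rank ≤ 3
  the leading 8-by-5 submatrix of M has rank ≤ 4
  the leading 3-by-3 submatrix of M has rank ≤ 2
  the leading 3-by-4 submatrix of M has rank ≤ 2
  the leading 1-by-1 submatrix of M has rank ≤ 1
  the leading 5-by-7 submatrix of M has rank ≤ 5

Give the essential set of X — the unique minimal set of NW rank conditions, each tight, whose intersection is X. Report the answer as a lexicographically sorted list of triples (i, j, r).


Reconstructing r_w from the 17 given conditions:

  i=1: 0  1  1  1  1  1  1  1  1
  i=2: 0  1  1  1  1  2  2  2  2
  i=3: 0  1  1  1  1  2  3  3  3
  i=4: 0  1  2  2  2  3  4  4  4
  i=5: 0  1  2  2  2  3  4  5  5
  i=6: 0  1  2  2  3  4  5  6  6
  i=7: 0  1  2  3  4  5  6  7  7
  i=8: 0  1  2  3  4  5  6  7  8
  i=9: 1  2  3  4  5  6  7  8  9

reading off 1-entries of Δ²R: w = (2, 6, 7, 3, 8, 5, 4, 9, 1).

|D(w)|=17, |Ess(w)|=4:

[(3, 5, 1), (5, 5, 2), (6, 4, 2), (8, 1, 0)]


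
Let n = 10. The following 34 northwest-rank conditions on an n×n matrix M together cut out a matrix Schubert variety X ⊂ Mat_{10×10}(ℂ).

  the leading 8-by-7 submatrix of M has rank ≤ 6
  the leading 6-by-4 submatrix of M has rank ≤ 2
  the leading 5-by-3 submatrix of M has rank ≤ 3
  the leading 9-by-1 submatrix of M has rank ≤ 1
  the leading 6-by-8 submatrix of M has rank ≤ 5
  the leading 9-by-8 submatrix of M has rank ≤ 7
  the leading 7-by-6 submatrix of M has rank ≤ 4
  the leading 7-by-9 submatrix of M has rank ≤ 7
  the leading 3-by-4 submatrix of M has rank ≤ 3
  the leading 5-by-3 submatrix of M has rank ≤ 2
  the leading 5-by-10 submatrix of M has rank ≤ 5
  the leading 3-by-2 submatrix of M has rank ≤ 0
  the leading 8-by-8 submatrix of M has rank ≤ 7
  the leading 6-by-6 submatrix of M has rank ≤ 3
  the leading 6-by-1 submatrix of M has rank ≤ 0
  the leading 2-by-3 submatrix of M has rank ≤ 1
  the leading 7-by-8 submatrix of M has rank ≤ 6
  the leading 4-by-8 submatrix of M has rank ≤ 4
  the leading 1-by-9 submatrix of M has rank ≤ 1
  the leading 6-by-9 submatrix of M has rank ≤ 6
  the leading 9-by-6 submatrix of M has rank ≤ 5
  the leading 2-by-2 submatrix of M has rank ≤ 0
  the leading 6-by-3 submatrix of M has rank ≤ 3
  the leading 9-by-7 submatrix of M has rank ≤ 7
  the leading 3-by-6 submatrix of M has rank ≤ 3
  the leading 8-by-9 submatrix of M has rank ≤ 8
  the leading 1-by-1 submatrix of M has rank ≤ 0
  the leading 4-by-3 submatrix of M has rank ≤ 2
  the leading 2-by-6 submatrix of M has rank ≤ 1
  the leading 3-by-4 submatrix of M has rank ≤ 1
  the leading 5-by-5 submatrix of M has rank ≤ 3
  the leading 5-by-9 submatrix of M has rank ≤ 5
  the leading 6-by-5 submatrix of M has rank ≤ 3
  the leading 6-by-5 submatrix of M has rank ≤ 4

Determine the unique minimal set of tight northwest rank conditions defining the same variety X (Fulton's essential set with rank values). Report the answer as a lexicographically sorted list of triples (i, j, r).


Reconstructing r_w from the 34 given conditions:

  row 1: 0 | 0 | 1 | 1 | 1 | 1 | 1 | 1 | 1 | 1
  row 2: 0 | 0 | 1 | 1 | 1 | 1 | 2 | 2 | 2 | 2
  row 3: 0 | 0 | 1 | 1 | 2 | 2 | 3 | 3 | 3 | 3
  row 4: 0 | 1 | 2 | 2 | 3 | 3 | 4 | 4 | 4 | 4
  row 5: 0 | 1 | 2 | 2 | 3 | 3 | 4 | 5 | 5 | 5
  row 6: 0 | 1 | 2 | 2 | 3 | 3 | 4 | 5 | 6 | 6
  row 7: 1 | 2 | 3 | 3 | 4 | 4 | 5 | 6 | 7 | 7
  row 8: 1 | 2 | 3 | 4 | 5 | 5 | 6 | 7 | 8 | 8
  row 9: 1 | 2 | 3 | 4 | 5 | 5 | 6 | 7 | 8 | 9
  row 10: 1 | 2 | 3 | 4 | 5 | 6 | 7 | 8 | 9 | 10

so w = (3, 7, 5, 2, 8, 9, 1, 4, 10, 6).

D(w) has 18 cells with 7 SE-corners; essential set:

[(2, 6, 1), (3, 2, 0), (3, 4, 1), (6, 1, 0), (6, 4, 2), (6, 6, 3), (9, 6, 5)]


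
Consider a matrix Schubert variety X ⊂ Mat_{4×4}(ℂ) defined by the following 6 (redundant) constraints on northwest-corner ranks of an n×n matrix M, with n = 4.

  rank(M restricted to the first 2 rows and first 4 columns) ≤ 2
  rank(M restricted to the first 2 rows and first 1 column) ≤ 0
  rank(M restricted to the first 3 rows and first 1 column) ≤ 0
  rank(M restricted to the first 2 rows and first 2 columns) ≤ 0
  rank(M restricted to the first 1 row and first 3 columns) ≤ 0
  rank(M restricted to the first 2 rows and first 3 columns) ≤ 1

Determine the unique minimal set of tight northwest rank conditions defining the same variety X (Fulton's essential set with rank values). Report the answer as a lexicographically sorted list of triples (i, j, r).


The tightest implied rank at each (i,j), from the 6 conditions:

  0 | 0 | 0 | 1
  0 | 0 | 1 | 2
  0 | 1 | 2 | 3
  1 | 2 | 3 | 4

second differences of R give the permutation w = (4, 3, 2, 1).

|D(w)|=6, |Ess(w)|=3:

[(1, 3, 0), (2, 2, 0), (3, 1, 0)]


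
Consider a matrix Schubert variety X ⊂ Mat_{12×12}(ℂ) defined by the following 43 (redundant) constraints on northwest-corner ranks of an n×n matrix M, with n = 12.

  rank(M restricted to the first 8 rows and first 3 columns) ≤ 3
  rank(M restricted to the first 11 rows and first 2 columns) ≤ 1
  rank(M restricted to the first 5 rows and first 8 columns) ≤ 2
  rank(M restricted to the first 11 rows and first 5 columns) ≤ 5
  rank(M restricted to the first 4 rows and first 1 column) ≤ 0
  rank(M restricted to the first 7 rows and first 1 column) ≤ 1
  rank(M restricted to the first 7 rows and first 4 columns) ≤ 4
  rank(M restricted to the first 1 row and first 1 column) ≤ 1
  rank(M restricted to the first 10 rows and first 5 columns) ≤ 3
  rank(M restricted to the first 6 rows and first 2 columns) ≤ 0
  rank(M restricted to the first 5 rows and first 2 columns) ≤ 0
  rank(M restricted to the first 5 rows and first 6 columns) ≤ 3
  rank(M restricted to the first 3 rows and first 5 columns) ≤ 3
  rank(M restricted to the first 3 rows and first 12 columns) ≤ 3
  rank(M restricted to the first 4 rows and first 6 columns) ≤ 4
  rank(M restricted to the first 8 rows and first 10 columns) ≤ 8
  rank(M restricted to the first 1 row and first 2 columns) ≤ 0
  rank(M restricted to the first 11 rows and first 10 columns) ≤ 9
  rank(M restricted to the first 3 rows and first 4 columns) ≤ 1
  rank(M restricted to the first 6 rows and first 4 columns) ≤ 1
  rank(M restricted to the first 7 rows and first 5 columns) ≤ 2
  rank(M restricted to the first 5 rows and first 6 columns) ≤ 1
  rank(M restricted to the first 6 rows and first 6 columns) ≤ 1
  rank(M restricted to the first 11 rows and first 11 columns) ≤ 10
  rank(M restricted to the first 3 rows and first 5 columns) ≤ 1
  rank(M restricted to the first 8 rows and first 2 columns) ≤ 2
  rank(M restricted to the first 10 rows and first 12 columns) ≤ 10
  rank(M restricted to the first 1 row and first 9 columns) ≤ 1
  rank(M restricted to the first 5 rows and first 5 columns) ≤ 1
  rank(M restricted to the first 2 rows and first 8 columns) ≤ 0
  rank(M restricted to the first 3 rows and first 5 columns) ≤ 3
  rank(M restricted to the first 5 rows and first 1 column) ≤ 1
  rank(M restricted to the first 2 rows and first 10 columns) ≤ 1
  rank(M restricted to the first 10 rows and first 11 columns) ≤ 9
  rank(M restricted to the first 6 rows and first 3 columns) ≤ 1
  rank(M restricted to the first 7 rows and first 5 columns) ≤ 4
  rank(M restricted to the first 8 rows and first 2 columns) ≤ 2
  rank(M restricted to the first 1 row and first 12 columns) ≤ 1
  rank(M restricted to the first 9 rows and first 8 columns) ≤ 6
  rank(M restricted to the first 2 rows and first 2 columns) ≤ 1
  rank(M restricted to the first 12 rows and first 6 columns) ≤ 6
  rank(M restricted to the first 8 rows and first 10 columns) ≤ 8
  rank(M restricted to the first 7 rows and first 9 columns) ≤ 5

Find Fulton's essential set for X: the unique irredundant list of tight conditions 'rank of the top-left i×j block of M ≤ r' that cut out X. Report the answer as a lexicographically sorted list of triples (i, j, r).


Propagating the 43 rank bounds to every northwest block:

  row 1: 0  0  0  0  0  0  0  0  1  1  1  1
  row 2: 0  0  0  0  0  0  0  0  1  1  2  2
  row 3: 0  0  1  1  1  1  1  1  2  2  3  3
  row 4: 0  0  1  1  1  1  2  2  3  3  4  4
  row 5: 0  0  1  1  1  1  2  2  3  4  5  5
  row 6: 0  0  1  1  1  1  2  3  4  5  6  6
  row 7: 1  1  2  2  2  2  3  4  5  6  7  7
  row 8: 1  1  2  3  3  3  4  5  6  7  8  8
  row 9: 1  1  2  3  3  4  5  6  7  8  9  9
  row 10: 1  1  2  3  3  4  5  6  7  8  9  10
  row 11: 1  1  2  3  4  5  6  7  8  9  10  11
  row 12: 1  2  3  4  5  6  7  8  9  10  11  12

second differences of R give the permutation w = (9, 11, 3, 7, 10, 8, 1, 4, 6, 12, 5, 2).

ℓ(w)=41; the 7 essential cells (i,j,r):

[(2, 8, 0), (2, 10, 1), (5, 8, 2), (6, 2, 0), (6, 6, 1), (10, 5, 3), (11, 2, 1)]


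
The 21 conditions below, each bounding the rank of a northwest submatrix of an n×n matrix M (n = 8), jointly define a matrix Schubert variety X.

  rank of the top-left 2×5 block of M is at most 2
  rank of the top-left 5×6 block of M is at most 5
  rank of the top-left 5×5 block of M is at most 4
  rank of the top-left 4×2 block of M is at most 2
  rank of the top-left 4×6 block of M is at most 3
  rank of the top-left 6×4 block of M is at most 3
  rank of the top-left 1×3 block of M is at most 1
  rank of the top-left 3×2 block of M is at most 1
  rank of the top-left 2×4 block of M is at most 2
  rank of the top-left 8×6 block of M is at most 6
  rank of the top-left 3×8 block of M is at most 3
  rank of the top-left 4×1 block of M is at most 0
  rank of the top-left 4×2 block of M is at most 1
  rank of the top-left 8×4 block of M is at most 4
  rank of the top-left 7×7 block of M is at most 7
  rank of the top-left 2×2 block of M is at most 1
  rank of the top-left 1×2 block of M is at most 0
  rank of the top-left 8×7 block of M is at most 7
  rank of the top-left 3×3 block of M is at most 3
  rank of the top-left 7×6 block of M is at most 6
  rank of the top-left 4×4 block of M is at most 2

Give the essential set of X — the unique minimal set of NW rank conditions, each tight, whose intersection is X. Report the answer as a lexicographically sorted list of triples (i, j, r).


Rank table r_w(8×8) implied by the 21 constraints:

  row 1: 0  0  1  1  1  1  1  1
  row 2: 0  1  2  2  2  2  2  2
  row 3: 0  1  2  2  3  3  3  3
  row 4: 0  1  2  2  3  3  4  4
  row 5: 1  2  3  3  4  4  5  5
  row 6: 1  2  3  3  4  5  6  6
  row 7: 1  2  3  4  5  6  7  7
  row 8: 1  2  3  4  5  6  7  8

the unique w with this rank table is (3, 2, 5, 7, 1, 6, 4, 8).

Fulton essential set (5 of the 9 Rothe cells):

[(1, 2, 0), (4, 1, 0), (4, 4, 2), (4, 6, 3), (6, 4, 3)]


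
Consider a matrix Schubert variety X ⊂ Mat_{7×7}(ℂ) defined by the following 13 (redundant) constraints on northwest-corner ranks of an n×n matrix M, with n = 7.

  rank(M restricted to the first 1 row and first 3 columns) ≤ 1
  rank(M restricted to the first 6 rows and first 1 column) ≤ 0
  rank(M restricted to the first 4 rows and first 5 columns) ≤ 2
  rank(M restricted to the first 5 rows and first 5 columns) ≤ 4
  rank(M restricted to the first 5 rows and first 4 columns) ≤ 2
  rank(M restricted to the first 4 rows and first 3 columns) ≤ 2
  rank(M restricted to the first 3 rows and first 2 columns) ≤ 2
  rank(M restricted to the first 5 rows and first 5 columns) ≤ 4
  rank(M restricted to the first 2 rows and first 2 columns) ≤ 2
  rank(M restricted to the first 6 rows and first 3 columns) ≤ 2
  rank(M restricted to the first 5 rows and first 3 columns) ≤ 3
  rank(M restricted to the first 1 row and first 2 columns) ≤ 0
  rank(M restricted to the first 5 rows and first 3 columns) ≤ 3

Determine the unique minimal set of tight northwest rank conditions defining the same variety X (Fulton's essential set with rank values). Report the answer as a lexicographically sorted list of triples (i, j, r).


The tightest implied rank at each (i,j), from the 13 conditions:

  0, 0, 1, 1, 1, 1, 1
  0, 1, 2, 2, 2, 2, 2
  0, 1, 2, 2, 2, 3, 3
  0, 1, 2, 2, 2, 3, 4
  0, 1, 2, 2, 3, 4, 5
  0, 1, 2, 3, 4, 5, 6
  1, 2, 3, 4, 5, 6, 7

so w = (3, 2, 6, 7, 5, 4, 1).

Rothe diagram D(w) (12 cells), 4 SE-corners (essential conditions):

[(1, 2, 0), (4, 5, 2), (5, 4, 2), (6, 1, 0)]


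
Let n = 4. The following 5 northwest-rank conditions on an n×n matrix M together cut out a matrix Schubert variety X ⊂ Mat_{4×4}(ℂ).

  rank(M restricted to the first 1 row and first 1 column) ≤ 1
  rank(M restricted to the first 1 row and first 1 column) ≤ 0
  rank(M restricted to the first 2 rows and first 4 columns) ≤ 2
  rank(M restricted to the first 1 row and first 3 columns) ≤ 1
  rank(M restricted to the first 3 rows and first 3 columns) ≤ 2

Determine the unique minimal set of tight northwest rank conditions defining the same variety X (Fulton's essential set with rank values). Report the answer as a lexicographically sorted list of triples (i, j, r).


Recovering R(i,j) via the rank-extension bound from the 5 conditions:

  0 1 1 1
  1 2 2 2
  1 2 2 3
  1 2 3 4

the unique w with this rank table is (2, 1, 4, 3).

Rothe diagram D(w) (2 cells), 2 SE-corners (essential conditions):

[(1, 1, 0), (3, 3, 2)]


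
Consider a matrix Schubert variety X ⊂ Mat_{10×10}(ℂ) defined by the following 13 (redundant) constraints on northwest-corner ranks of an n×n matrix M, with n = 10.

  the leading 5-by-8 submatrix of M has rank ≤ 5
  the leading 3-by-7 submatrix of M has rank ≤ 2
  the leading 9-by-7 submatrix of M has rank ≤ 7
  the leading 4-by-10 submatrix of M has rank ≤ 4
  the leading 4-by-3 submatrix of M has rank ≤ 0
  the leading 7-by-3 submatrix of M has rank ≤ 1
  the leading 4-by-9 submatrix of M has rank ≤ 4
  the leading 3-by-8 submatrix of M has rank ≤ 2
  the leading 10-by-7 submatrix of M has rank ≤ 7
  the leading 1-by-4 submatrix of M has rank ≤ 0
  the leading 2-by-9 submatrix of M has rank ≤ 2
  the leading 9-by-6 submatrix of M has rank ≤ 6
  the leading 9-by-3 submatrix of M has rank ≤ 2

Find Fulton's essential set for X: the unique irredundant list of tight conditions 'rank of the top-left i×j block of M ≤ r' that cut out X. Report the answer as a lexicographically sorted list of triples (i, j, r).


Reconstructing r_w from the 13 given conditions:

  row 1: 0 0 0 0 1 1 1 1 1 1
  row 2: 0 0 0 1 2 2 2 2 2 2
  row 3: 0 0 0 1 2 2 2 2 3 3
  row 4: 0 0 0 1 2 3 3 3 4 4
  row 5: 1 1 1 2 3 4 4 4 5 5
  row 6: 1 1 1 2 3 4 5 5 6 6
  row 7: 1 1 1 2 3 4 5 6 7 7
  row 8: 1 2 2 3 4 5 6 7 8 8
  row 9: 1 2 2 3 4 5 6 7 8 9
  row 10: 1 2 3 4 5 6 7 8 9 10

hence w(1..10) = (5, 4, 9, 6, 1, 7, 8, 2, 10, 3).

Fulton essential set (5 of the 21 Rothe cells):

[(1, 4, 0), (3, 8, 2), (4, 3, 0), (7, 3, 1), (9, 3, 2)]


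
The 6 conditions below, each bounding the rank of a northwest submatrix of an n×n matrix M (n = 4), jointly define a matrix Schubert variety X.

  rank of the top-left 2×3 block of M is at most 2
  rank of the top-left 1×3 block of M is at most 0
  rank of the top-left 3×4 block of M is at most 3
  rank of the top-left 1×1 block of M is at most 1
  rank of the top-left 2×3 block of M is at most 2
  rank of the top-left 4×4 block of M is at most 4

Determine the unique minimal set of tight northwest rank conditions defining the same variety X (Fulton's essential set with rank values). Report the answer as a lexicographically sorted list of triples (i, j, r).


Recovering R(i,j) via the rank-extension bound from the 6 conditions:

  0 | 0 | 0 | 1
  1 | 1 | 1 | 2
  1 | 2 | 2 | 3
  1 | 2 | 3 | 4

second differences of R give the permutation w = (4, 1, 2, 3).

Rothe diagram D(w) (3 cells), 1 SE-corner (essential condition):

[(1, 3, 0)]


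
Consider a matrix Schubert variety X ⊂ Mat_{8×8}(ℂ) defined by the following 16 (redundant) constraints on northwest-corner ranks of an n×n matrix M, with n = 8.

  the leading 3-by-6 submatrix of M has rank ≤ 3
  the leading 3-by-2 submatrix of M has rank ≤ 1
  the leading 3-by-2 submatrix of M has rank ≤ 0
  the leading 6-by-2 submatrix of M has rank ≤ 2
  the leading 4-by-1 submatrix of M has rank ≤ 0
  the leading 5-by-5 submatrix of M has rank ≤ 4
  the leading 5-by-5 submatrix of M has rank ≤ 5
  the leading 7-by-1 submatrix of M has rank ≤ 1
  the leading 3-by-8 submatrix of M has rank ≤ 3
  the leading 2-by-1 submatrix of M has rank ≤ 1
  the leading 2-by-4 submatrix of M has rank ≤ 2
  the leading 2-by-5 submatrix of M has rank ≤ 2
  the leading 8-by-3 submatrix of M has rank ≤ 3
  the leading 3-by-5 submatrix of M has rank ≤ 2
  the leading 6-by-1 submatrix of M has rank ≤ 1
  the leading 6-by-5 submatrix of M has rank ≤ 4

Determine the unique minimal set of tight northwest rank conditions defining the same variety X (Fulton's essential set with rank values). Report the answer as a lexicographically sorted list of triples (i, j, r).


Propagating the 16 rank bounds to every northwest block:

  R[1]: 0  0  1  1  1  1  1  1
  R[2]: 0  0  1  2  2  2  2  2
  R[3]: 0  0  1  2  2  3  3  3
  R[4]: 0  1  2  3  3  4  4  4
  R[5]: 1  2  3  4  4  5  5  5
  R[6]: 1  2  3  4  4  5  6  6
  R[7]: 1  2  3  4  5  6  7  7
  R[8]: 1  2  3  4  5  6  7  8

giving w = (3, 4, 6, 2, 1, 7, 5, 8) via Δ²R.

ℓ(w)=9; the 4 essential cells (i,j,r):

[(3, 2, 0), (3, 5, 2), (4, 1, 0), (6, 5, 4)]


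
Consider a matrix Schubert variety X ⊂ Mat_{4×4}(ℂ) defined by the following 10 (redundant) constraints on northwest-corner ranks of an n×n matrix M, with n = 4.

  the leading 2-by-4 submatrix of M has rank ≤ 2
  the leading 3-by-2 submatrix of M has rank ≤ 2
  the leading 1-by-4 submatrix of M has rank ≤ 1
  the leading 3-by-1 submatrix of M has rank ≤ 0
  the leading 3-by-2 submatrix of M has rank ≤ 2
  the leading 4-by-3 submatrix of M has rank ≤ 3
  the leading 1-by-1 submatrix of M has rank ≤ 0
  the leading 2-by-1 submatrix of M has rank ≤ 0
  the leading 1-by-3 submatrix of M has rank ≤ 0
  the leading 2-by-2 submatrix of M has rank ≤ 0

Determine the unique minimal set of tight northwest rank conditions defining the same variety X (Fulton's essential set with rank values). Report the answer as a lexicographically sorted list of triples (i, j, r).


Rank table r_w(4×4) implied by the 10 constraints:

  R[1]: 0 | 0 | 0 | 1
  R[2]: 0 | 0 | 1 | 2
  R[3]: 0 | 1 | 2 | 3
  R[4]: 1 | 2 | 3 | 4

the unique w with this rank table is (4, 3, 2, 1).

ℓ(w)=6; the 3 essential cells (i,j,r):

[(1, 3, 0), (2, 2, 0), (3, 1, 0)]


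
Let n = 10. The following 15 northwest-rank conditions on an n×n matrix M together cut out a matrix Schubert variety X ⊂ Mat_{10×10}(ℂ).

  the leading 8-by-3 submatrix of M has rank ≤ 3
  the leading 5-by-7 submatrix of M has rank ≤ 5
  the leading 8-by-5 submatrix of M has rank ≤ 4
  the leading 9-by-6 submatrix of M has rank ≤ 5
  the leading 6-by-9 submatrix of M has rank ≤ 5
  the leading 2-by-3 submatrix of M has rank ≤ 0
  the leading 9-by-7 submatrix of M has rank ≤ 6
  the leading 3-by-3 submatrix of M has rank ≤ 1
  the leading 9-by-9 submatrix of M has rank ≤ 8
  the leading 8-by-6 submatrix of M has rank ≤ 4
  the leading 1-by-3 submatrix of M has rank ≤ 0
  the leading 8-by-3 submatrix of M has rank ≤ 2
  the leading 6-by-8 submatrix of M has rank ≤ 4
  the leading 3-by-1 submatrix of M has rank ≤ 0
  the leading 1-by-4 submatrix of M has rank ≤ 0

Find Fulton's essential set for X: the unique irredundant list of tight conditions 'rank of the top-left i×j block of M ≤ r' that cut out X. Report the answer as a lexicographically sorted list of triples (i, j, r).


Rank table r_w(10×10) implied by the 15 constraints:

  row 1: 0  0  0  0  1  1  1  1  1  1
  row 2: 0  0  0  1  2  2  2  2  2  2
  row 3: 0  1  1  2  3  3  3  3  3  3
  row 4: 1  2  2  3  4  4  4  4  4  4
  row 5: 1  2  2  3  4  4  4  4  5  5
  row 6: 1  2  2  3  4  4  4  4  5  6
  row 7: 1  2  2  3  4  4  5  5  6  7
  row 8: 1  2  2  3  4  4  5  6  7  8
  row 9: 1  2  3  4  5  5  6  7  8  9
  row 10: 1  2  3  4  5  6  7  8  9  10

giving w = (5, 4, 2, 1, 9, 10, 7, 8, 3, 6) via Δ²R.

Rothe diagram D(w) (20 cells), 6 SE-corners (essential conditions):

[(1, 4, 0), (2, 3, 0), (3, 1, 0), (6, 8, 4), (8, 3, 2), (8, 6, 4)]


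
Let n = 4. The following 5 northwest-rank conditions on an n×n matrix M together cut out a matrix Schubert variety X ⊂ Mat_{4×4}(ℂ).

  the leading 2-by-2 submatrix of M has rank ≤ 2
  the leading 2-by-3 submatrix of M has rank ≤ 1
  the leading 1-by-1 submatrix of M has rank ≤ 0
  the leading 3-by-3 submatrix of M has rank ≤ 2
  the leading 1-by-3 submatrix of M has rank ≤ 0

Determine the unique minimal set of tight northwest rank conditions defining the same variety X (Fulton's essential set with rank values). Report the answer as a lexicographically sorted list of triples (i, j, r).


Rank table r_w(4×4) implied by the 5 constraints:

  R[1]: 0 0 0 1
  R[2]: 1 1 1 2
  R[3]: 1 2 2 3
  R[4]: 1 2 3 4

second differences of R give the permutation w = (4, 1, 2, 3).

ℓ(w)=3; the 1 essential cell (i,j,r):

[(1, 3, 0)]


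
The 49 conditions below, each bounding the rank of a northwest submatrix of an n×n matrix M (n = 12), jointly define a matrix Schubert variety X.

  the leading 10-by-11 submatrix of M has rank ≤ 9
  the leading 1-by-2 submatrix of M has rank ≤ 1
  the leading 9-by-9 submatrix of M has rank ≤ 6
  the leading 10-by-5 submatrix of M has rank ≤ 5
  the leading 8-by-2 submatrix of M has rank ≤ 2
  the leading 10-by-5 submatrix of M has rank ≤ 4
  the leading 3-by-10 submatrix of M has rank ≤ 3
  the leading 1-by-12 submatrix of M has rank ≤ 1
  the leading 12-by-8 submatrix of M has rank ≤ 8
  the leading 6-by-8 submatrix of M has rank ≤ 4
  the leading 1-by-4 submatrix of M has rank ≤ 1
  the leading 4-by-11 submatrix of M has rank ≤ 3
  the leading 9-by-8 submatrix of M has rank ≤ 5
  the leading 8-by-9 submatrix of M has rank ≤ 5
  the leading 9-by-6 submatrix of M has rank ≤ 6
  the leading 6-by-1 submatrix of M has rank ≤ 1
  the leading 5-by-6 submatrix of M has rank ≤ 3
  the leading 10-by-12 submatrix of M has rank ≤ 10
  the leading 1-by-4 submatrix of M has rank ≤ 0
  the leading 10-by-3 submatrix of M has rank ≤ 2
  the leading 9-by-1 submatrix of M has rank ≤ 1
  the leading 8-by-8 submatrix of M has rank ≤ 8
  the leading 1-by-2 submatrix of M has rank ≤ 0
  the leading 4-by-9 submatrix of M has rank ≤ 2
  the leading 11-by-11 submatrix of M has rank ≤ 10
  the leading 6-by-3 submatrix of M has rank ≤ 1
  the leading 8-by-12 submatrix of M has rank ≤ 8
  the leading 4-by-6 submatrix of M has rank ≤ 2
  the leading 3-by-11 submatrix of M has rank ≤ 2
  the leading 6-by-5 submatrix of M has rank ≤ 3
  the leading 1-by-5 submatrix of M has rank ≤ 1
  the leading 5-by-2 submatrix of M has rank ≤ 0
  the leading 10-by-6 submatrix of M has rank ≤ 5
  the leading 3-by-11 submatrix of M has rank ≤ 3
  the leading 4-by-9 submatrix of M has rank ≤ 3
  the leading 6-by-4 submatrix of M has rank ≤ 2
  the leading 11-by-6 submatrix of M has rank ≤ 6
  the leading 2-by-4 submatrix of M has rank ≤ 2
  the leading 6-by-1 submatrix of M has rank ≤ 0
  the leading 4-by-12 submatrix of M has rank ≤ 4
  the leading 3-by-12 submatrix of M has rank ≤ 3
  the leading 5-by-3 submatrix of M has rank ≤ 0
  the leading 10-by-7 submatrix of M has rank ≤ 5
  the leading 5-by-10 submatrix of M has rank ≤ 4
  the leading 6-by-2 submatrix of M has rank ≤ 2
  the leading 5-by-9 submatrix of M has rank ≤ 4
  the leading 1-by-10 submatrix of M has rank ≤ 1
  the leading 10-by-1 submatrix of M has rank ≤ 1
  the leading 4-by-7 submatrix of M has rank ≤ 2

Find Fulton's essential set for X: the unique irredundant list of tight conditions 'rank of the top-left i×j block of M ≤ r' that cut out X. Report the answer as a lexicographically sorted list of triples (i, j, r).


The tightest implied rank at each (i,j), from the 49 conditions:

  0 0 0 0 1 1 1 1 1 1 1 1
  0 0 0 1 2 2 2 2 2 2 2 2
  0 0 0 1 2 2 2 2 2 2 2 3
  0 0 0 1 2 2 2 2 2 3 3 4
  0 0 0 1 2 3 3 3 3 4 4 5
  0 1 1 2 3 4 4 4 4 5 5 6
  1 2 2 3 4 5 5 5 5 6 6 7
  1 2 2 3 4 5 5 5 5 6 7 8
  1 2 2 3 4 5 5 5 6 7 8 9
  1 2 2 3 4 5 5 6 7 8 9 10
  1 2 3 4 5 6 6 7 8 9 10 11
  1 2 3 4 5 6 7 8 9 10 11 12

second differences of R give the permutation w = (5, 4, 12, 10, 6, 2, 1, 11, 9, 8, 3, 7).

9 SE-corners of the 36-cell Rothe diagram give Ess(w):

[(1, 4, 0), (3, 11, 2), (4, 9, 2), (5, 3, 0), (6, 1, 0), (8, 9, 5), (9, 8, 5), (10, 3, 2), (10, 7, 5)]


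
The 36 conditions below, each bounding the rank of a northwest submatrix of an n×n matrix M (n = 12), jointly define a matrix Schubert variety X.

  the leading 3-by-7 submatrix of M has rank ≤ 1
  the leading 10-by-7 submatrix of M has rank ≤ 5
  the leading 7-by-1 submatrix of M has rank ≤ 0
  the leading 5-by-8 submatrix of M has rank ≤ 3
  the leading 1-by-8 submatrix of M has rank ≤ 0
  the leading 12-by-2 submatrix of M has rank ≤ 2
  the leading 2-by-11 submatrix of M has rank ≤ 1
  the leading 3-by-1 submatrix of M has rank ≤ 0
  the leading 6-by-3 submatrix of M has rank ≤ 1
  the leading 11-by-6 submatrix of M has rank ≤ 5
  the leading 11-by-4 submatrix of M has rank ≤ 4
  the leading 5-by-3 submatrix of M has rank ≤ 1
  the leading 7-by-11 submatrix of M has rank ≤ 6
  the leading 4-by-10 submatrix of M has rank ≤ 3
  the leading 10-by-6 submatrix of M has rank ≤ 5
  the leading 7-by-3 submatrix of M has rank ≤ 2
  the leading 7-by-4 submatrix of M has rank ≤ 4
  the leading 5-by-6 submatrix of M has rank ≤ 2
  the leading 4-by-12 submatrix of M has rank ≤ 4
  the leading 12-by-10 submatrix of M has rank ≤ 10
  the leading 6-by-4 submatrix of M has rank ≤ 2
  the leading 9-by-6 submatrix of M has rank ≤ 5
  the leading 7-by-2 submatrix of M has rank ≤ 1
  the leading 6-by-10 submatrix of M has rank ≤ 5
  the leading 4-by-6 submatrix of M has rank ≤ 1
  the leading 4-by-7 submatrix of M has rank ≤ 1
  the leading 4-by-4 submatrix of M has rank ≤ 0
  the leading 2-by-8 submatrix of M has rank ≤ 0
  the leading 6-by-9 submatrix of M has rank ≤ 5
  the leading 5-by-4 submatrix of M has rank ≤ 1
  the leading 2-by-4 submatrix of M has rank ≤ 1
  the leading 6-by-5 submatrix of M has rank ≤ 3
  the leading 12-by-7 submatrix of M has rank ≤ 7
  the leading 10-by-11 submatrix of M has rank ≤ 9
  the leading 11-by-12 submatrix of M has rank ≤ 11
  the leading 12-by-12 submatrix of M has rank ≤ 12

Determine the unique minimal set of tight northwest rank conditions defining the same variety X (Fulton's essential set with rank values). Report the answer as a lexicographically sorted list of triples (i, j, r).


Computing R[i][j] = min implied NW-rank bound (n=12, 36 conditions):

  0  0  0  0  0  0  0  0  1  1  1  1
  0  0  0  0  0  0  0  0  1  1  1  2
  0  0  0  0  1  1  1  1  2  2  2  3
  0  0  0  0  1  1  1  2  3  3  3  4
  0  1  1  1  2  2  2  3  4  4  4  5
  0  1  1  2  3  3  3  4  5  5  5  6
  0  1  2  3  4  4  4  5  6  6  6  7
  1  2  3  4  5  5  5  6  7  7  7  8
  1  2  3  4  5  5  5  6  7  8  8  9
  1  2  3  4  5  5  5  6  7  8  9  10
  1  2  3  4  5  5  6  7  8  9  10  11
  1  2  3  4  5  6  7  8  9  10  11  12

the unique w with this rank table is (9, 12, 5, 8, 2, 4, 3, 1, 10, 11, 7, 6).

8 SE-corners of the 37-cell Rothe diagram give Ess(w):

[(2, 8, 0), (2, 11, 1), (4, 4, 0), (4, 7, 1), (6, 3, 1), (7, 1, 0), (10, 7, 5), (11, 6, 5)]


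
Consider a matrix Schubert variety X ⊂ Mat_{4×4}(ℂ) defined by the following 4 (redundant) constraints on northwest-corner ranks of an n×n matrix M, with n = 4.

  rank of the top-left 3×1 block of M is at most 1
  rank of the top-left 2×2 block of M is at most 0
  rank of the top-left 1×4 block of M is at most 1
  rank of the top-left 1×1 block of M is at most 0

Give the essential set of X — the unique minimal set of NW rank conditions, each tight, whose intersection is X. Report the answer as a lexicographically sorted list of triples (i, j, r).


The tightest implied rank at each (i,j), from the 4 conditions:

  0 0 1 1
  0 0 1 2
  1 1 2 3
  1 2 3 4

so w = (3, 4, 1, 2).

Fulton essential set (1 of the 4 Rothe cells):

[(2, 2, 0)]


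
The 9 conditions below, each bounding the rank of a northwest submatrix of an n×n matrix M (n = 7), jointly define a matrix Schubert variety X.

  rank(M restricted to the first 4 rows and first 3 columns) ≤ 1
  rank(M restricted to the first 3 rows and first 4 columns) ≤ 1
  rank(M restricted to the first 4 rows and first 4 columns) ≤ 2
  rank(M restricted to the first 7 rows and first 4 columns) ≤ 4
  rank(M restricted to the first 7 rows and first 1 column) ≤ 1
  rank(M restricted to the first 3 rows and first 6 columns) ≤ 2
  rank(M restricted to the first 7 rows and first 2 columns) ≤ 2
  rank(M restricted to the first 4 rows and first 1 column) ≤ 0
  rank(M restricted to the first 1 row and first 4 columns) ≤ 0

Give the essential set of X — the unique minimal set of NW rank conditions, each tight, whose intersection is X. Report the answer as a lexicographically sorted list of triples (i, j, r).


The tightest implied rank at each (i,j), from the 9 conditions:

  0  0  0  0  1  1  1
  0  1  1  1  2  2  2
  0  1  1  1  2  2  3
  0  1  1  2  3  3  4
  1  2  2  3  4  4  5
  1  2  3  4  5  5  6
  1  2  3  4  5  6  7

reading off 1-entries of Δ²R: w = (5, 2, 7, 4, 1, 3, 6).

|D(w)|=11, |Ess(w)|=5:

[(1, 4, 0), (3, 4, 1), (3, 6, 2), (4, 1, 0), (4, 3, 1)]


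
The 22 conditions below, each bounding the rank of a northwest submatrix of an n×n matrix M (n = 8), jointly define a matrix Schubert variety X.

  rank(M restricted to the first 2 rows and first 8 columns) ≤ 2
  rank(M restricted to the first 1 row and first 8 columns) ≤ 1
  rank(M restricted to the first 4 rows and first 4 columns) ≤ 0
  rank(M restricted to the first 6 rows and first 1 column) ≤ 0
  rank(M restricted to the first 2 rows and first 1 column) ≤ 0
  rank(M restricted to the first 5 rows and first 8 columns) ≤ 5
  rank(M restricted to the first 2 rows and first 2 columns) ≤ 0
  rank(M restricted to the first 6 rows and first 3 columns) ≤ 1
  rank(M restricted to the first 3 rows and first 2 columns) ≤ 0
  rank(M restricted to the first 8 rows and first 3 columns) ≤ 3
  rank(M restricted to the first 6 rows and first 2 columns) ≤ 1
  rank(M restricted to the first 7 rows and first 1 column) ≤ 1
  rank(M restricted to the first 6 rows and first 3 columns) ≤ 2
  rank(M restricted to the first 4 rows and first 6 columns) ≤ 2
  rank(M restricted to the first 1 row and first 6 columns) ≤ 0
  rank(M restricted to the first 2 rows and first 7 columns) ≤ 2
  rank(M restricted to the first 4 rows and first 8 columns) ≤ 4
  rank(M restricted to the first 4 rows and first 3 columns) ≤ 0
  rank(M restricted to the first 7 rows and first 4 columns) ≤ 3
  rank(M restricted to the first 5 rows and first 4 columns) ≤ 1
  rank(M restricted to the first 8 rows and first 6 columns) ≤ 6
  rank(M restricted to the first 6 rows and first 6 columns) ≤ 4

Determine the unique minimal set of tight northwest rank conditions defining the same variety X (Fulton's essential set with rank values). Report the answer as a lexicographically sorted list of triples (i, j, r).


Recovering R(i,j) via the rank-extension bound from the 22 conditions:

  i=1: 0 | 0 | 0 | 0 | 0 | 0 | 1 | 1
  i=2: 0 | 0 | 0 | 0 | 1 | 1 | 2 | 2
  i=3: 0 | 0 | 0 | 0 | 1 | 2 | 3 | 3
  i=4: 0 | 0 | 0 | 0 | 1 | 2 | 3 | 4
  i=5: 0 | 1 | 1 | 1 | 2 | 3 | 4 | 5
  i=6: 0 | 1 | 1 | 2 | 3 | 4 | 5 | 6
  i=7: 1 | 2 | 2 | 3 | 4 | 5 | 6 | 7
  i=8: 1 | 2 | 3 | 4 | 5 | 6 | 7 | 8

reading off 1-entries of Δ²R: w = (7, 5, 6, 8, 2, 4, 1, 3).

ℓ(w)=21; the 4 essential cells (i,j,r):

[(1, 6, 0), (4, 4, 0), (6, 1, 0), (6, 3, 1)]
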